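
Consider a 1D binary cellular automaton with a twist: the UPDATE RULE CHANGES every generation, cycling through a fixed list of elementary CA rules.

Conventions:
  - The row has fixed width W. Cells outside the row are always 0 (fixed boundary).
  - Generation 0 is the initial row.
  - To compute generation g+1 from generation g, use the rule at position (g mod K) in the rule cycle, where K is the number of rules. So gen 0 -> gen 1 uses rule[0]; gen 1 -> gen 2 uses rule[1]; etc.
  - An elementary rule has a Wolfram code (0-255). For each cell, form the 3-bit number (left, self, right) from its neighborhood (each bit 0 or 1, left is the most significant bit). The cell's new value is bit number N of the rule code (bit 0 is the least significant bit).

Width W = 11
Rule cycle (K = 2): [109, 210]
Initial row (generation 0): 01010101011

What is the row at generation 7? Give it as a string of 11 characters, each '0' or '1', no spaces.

Answer: 10111011001

Derivation:
Gen 0: 01010101011
Gen 1 (rule 109): 01111111111
Gen 2 (rule 210): 10111111111
Gen 3 (rule 109): 11100000001
Gen 4 (rule 210): 01110000010
Gen 5 (rule 109): 01010111010
Gen 6 (rule 210): 10000011001
Gen 7 (rule 109): 10111011001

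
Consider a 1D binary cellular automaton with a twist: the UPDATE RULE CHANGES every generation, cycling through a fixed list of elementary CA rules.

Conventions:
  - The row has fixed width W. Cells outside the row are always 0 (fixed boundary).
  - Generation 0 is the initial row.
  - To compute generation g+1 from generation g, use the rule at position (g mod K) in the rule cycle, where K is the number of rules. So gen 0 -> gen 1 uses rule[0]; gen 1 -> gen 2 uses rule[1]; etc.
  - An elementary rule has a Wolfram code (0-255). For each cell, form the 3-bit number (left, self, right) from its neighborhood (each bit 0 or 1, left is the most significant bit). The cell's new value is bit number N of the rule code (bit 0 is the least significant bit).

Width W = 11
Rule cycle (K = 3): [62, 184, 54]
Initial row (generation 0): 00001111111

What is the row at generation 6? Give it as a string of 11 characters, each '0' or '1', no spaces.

Gen 0: 00001111111
Gen 1 (rule 62): 00011000000
Gen 2 (rule 184): 00010100000
Gen 3 (rule 54): 00111110000
Gen 4 (rule 62): 01100001000
Gen 5 (rule 184): 01010000100
Gen 6 (rule 54): 11111001110

Answer: 11111001110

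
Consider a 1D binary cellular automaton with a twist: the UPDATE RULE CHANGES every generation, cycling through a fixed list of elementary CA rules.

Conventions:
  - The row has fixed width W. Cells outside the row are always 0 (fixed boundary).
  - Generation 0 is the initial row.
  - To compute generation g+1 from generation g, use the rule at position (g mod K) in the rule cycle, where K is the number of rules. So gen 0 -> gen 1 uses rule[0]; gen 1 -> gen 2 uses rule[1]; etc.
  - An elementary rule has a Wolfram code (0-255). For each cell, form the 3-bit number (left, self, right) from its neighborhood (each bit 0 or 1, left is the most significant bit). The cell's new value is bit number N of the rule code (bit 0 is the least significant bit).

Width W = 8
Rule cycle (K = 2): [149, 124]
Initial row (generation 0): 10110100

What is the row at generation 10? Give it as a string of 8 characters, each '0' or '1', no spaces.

Gen 0: 10110100
Gen 1 (rule 149): 10000111
Gen 2 (rule 124): 11000101
Gen 3 (rule 149): 00110101
Gen 4 (rule 124): 00111111
Gen 5 (rule 149): 10011110
Gen 6 (rule 124): 11010011
Gen 7 (rule 149): 00011000
Gen 8 (rule 124): 00011100
Gen 9 (rule 149): 11001011
Gen 10 (rule 124): 11101111

Answer: 11101111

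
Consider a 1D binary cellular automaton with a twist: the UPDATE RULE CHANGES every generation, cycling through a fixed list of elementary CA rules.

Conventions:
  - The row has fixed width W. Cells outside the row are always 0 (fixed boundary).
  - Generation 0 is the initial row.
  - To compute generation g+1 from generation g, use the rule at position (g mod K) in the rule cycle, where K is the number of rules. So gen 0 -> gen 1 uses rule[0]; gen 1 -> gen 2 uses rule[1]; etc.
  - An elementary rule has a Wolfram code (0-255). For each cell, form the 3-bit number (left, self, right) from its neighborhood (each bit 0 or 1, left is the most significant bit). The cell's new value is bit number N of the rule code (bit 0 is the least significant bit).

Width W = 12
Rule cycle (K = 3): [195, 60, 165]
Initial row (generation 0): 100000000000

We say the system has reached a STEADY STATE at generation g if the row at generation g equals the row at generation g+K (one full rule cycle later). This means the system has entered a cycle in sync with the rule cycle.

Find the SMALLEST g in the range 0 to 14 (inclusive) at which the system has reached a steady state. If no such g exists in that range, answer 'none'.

Gen 0: 100000000000
Gen 1 (rule 195): 001111111111
Gen 2 (rule 60): 001000000000
Gen 3 (rule 165): 101011111111
Gen 4 (rule 195): 000001111111
Gen 5 (rule 60): 000001000000
Gen 6 (rule 165): 111101011111
Gen 7 (rule 195): 011100001111
Gen 8 (rule 60): 010010001000
Gen 9 (rule 165): 010010101011
Gen 10 (rule 195): 100100000001
Gen 11 (rule 60): 110110000001
Gen 12 (rule 165): 001000111101
Gen 13 (rule 195): 110011011100
Gen 14 (rule 60): 101010110010
Gen 15 (rule 165): 111111000010
Gen 16 (rule 195): 011111011100
Gen 17 (rule 60): 010000110010

Answer: none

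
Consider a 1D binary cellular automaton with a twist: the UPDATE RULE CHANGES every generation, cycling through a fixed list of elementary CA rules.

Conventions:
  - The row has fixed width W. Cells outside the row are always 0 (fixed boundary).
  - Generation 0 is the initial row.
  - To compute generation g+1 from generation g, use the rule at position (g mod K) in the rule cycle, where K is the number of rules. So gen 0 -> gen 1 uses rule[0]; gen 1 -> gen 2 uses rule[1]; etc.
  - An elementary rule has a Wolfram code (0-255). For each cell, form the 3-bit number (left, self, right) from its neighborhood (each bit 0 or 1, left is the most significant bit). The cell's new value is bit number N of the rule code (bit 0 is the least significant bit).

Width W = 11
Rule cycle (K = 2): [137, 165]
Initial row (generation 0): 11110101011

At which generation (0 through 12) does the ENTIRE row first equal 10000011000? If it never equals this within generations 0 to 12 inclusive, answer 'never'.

Answer: 9

Derivation:
Gen 0: 11110101011
Gen 1 (rule 137): 11100000010
Gen 2 (rule 165): 01001111010
Gen 3 (rule 137): 00001110000
Gen 4 (rule 165): 11100100111
Gen 5 (rule 137): 11000000110
Gen 6 (rule 165): 00011110000
Gen 7 (rule 137): 11011100111
Gen 8 (rule 165): 00101000010
Gen 9 (rule 137): 10000011000
Gen 10 (rule 165): 10111000011
Gen 11 (rule 137): 00110011010
Gen 12 (rule 165): 10000000110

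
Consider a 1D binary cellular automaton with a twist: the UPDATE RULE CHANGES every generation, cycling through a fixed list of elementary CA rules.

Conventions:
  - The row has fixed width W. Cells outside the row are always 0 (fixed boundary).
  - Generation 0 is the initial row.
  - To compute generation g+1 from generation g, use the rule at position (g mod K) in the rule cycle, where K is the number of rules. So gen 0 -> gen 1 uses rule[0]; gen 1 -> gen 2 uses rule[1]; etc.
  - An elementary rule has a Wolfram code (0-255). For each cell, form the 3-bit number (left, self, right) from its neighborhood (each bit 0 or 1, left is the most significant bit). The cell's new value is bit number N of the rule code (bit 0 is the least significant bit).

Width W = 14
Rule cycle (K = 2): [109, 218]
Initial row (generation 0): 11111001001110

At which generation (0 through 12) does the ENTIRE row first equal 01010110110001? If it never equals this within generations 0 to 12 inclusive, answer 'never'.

Answer: 2

Derivation:
Gen 0: 11111001001110
Gen 1 (rule 109): 10001001001010
Gen 2 (rule 218): 01010110110001
Gen 3 (rule 109): 01111111110101
Gen 4 (rule 218): 11111111110000
Gen 5 (rule 109): 10000000010111
Gen 6 (rule 218): 01000000100111
Gen 7 (rule 109): 01011110100101
Gen 8 (rule 218): 10011110011000
Gen 9 (rule 109): 10010010011011
Gen 10 (rule 218): 01101101111011
Gen 11 (rule 109): 01111111001111
Gen 12 (rule 218): 11111111111111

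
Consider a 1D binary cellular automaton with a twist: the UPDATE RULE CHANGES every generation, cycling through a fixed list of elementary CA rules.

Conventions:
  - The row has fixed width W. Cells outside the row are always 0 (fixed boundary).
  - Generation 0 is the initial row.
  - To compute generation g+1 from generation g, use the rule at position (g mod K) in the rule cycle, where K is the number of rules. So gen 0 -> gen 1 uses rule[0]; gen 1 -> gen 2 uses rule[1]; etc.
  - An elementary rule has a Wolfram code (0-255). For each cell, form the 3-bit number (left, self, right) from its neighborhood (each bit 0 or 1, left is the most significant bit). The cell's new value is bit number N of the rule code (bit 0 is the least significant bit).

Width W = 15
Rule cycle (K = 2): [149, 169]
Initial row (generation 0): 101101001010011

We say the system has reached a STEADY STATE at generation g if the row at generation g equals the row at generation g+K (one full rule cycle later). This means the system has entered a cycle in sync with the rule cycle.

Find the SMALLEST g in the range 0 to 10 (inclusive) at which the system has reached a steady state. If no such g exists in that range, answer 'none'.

Answer: none

Derivation:
Gen 0: 101101001010011
Gen 1 (rule 149): 100001101011000
Gen 2 (rule 169): 001101010110011
Gen 3 (rule 149): 100001010001000
Gen 4 (rule 169): 001100100100011
Gen 5 (rule 149): 100010110111000
Gen 6 (rule 169): 001001101110011
Gen 7 (rule 149): 101100000101000
Gen 8 (rule 169): 011001110010011
Gen 9 (rule 149): 000100101011000
Gen 10 (rule 169): 110000010110011
Gen 11 (rule 149): 001111010001000
Gen 12 (rule 169): 101110100100011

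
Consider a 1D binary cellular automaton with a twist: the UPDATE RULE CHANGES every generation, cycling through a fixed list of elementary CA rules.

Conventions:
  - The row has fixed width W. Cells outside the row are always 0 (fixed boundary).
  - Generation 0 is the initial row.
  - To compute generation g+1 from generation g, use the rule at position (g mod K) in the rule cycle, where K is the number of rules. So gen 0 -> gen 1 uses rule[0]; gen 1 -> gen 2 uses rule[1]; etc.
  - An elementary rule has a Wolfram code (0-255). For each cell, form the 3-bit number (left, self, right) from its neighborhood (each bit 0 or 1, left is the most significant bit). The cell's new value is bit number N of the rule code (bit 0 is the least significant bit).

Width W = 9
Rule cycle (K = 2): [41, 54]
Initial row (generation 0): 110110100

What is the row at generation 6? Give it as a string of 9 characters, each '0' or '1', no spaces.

Answer: 110010100

Derivation:
Gen 0: 110110100
Gen 1 (rule 41): 101101001
Gen 2 (rule 54): 110011111
Gen 3 (rule 41): 100010000
Gen 4 (rule 54): 110111000
Gen 5 (rule 41): 101100011
Gen 6 (rule 54): 110010100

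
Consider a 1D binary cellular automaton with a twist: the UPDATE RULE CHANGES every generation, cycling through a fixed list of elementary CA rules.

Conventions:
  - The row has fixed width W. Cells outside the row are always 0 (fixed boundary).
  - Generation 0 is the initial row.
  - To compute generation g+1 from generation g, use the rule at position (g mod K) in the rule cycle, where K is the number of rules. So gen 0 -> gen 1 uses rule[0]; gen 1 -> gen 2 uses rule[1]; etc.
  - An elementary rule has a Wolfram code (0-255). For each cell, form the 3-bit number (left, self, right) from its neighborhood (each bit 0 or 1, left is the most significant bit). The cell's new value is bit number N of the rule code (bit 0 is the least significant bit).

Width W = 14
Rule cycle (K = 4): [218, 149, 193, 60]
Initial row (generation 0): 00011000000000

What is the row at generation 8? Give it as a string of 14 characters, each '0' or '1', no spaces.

Answer: 01100000010000

Derivation:
Gen 0: 00011000000000
Gen 1 (rule 218): 00111100000000
Gen 2 (rule 149): 10011011111111
Gen 3 (rule 193): 00001001111111
Gen 4 (rule 60): 00001101000000
Gen 5 (rule 218): 00011100100000
Gen 6 (rule 149): 11001010111111
Gen 7 (rule 193): 01000000011111
Gen 8 (rule 60): 01100000010000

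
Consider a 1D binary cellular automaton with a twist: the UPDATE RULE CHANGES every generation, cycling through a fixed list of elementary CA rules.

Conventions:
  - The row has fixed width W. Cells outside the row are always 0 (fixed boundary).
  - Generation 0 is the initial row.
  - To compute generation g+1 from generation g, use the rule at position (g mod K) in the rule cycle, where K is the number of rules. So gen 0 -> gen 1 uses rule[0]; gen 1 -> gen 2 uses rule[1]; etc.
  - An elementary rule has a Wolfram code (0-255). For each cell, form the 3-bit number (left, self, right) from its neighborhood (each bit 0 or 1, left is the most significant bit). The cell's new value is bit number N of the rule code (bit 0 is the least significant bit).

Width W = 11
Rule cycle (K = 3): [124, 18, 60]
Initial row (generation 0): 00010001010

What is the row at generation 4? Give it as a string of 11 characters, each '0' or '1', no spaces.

Gen 0: 00010001010
Gen 1 (rule 124): 00011001111
Gen 2 (rule 18): 00100110000
Gen 3 (rule 60): 00110101000
Gen 4 (rule 124): 00111111100

Answer: 00111111100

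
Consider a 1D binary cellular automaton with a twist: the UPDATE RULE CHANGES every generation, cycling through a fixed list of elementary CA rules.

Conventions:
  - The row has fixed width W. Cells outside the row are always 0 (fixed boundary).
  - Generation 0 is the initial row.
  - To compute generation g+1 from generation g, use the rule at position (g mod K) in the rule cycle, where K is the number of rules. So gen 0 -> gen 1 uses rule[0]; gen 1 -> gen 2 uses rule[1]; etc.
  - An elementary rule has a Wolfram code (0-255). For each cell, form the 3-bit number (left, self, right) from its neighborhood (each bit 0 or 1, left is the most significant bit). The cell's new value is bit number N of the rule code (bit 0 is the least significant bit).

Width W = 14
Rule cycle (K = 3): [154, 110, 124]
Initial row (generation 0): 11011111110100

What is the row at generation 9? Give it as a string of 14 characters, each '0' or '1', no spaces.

Answer: 11011111111111

Derivation:
Gen 0: 11011111110100
Gen 1 (rule 154): 10011111100010
Gen 2 (rule 110): 10110000100110
Gen 3 (rule 124): 11111000110111
Gen 4 (rule 154): 11110101100110
Gen 5 (rule 110): 10011111101110
Gen 6 (rule 124): 11010000111011
Gen 7 (rule 154): 10001001110010
Gen 8 (rule 110): 10011011010110
Gen 9 (rule 124): 11011111111111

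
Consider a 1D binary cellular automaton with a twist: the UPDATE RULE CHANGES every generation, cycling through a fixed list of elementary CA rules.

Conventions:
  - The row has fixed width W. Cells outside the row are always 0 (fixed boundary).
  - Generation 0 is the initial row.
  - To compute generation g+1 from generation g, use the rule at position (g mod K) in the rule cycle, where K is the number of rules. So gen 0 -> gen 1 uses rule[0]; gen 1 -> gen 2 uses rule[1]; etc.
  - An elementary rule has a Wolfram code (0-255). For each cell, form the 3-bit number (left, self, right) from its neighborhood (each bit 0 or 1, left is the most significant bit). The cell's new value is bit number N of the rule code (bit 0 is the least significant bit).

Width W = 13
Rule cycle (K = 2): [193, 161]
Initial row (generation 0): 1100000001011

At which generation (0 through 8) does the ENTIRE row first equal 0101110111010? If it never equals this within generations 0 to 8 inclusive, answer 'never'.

Gen 0: 1100000001011
Gen 1 (rule 193): 0101111100001
Gen 2 (rule 161): 0010111001100
Gen 3 (rule 193): 1000011000101
Gen 4 (rule 161): 0011000010010
Gen 5 (rule 193): 1001011000000
Gen 6 (rule 161): 0000100011111
Gen 7 (rule 193): 1110001001111
Gen 8 (rule 161): 0100100000110

Answer: never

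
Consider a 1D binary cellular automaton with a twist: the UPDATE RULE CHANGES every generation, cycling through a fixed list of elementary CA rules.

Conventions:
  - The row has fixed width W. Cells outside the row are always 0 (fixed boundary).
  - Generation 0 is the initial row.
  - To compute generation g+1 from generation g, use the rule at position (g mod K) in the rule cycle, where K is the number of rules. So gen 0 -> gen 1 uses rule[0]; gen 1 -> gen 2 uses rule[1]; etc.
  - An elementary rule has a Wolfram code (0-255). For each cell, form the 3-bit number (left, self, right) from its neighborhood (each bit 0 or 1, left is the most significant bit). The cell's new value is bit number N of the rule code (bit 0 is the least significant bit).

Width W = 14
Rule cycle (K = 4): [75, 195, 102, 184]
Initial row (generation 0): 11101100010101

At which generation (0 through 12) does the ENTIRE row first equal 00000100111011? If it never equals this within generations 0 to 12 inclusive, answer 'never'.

Gen 0: 11101100010101
Gen 1 (rule 75): 10101101100000
Gen 2 (rule 195): 00000100101111
Gen 3 (rule 102): 00001101110001
Gen 4 (rule 184): 00001011101000
Gen 5 (rule 75): 11110010100011
Gen 6 (rule 195): 01110100001101
Gen 7 (rule 102): 10011100010111
Gen 8 (rule 184): 01011010001110
Gen 9 (rule 75): 10011000111010
Gen 10 (rule 195): 00101011011000
Gen 11 (rule 102): 01111101101000
Gen 12 (rule 184): 01111011010100

Answer: never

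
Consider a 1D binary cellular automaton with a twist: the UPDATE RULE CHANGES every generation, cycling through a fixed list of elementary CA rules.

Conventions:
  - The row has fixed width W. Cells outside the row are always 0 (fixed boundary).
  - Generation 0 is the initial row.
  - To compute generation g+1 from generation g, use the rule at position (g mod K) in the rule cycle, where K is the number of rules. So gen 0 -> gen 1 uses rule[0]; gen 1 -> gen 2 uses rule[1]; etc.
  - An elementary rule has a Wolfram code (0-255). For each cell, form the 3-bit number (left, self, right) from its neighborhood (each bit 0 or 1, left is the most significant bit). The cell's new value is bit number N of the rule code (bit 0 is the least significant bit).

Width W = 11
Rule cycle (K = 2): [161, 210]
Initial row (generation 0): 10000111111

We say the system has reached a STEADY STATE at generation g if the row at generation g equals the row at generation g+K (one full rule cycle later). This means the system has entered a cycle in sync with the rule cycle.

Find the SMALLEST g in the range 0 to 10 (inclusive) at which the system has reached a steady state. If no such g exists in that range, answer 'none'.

Answer: none

Derivation:
Gen 0: 10000111111
Gen 1 (rule 161): 00110011110
Gen 2 (rule 210): 01011101111
Gen 3 (rule 161): 00101010110
Gen 4 (rule 210): 01000000011
Gen 5 (rule 161): 00011111000
Gen 6 (rule 210): 00101111100
Gen 7 (rule 161): 10010111001
Gen 8 (rule 210): 01100011110
Gen 9 (rule 161): 00001001100
Gen 10 (rule 210): 00010110110
Gen 11 (rule 161): 11001001000
Gen 12 (rule 210): 01110110100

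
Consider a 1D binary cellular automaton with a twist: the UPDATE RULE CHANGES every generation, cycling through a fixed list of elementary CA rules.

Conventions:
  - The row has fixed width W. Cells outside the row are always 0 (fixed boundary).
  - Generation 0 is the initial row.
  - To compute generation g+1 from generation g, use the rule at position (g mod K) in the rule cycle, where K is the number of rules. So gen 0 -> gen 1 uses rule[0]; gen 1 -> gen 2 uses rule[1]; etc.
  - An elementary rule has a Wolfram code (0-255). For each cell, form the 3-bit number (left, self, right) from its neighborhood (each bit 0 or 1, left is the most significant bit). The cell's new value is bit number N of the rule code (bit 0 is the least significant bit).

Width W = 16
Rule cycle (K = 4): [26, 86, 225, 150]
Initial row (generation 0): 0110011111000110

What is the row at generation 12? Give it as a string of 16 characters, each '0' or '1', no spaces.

Gen 0: 0110011111000110
Gen 1 (rule 26): 1101110000101101
Gen 2 (rule 86): 0100011001100101
Gen 3 (rule 225): 0001001000100010
Gen 4 (rule 150): 0011111101110111
Gen 5 (rule 26): 0110000001000100
Gen 6 (rule 86): 1011000011101110
Gen 7 (rule 225): 0101011001110110
Gen 8 (rule 150): 1101000110100001
Gen 9 (rule 26): 1000101100010010
Gen 10 (rule 86): 1101100110111111
Gen 11 (rule 225): 0110100011011111
Gen 12 (rule 150): 1000110100001110

Answer: 1000110100001110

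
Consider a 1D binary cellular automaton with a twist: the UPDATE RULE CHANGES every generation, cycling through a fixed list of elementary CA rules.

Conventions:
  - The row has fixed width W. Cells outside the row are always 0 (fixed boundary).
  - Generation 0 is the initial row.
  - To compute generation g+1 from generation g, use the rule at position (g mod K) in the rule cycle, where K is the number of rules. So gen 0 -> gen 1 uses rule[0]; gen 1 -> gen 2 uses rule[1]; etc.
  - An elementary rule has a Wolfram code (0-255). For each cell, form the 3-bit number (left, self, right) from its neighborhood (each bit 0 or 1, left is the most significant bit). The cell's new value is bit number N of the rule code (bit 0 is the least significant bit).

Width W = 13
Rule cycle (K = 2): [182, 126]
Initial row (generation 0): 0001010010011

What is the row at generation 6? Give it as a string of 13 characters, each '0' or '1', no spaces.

Answer: 1101111111011

Derivation:
Gen 0: 0001010010011
Gen 1 (rule 182): 0011111111100
Gen 2 (rule 126): 0110000000110
Gen 3 (rule 182): 1001000001001
Gen 4 (rule 126): 1111100011111
Gen 5 (rule 182): 0111010101110
Gen 6 (rule 126): 1101111111011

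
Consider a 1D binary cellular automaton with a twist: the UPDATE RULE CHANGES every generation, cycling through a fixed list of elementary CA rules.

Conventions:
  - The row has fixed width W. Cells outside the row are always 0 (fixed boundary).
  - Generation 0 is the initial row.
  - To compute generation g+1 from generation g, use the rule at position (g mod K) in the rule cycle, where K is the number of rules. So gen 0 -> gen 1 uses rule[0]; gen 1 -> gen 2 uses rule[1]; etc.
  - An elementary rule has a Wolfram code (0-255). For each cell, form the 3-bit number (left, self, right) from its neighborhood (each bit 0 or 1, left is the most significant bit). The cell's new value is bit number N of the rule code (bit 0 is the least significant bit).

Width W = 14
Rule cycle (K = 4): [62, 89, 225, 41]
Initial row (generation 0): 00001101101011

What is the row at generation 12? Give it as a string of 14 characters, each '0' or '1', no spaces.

Answer: 10010100000010

Derivation:
Gen 0: 00001101101011
Gen 1 (rule 62): 00011011011110
Gen 2 (rule 89): 11011011010011
Gen 3 (rule 225): 01101101100001
Gen 4 (rule 41): 01011011001100
Gen 5 (rule 62): 11110110111010
Gen 6 (rule 89): 10010110101001
Gen 7 (rule 225): 00001011010000
Gen 8 (rule 41): 11100110100111
Gen 9 (rule 62): 10011101111100
Gen 10 (rule 89): 01010101000111
Gen 11 (rule 225): 00101010010011
Gen 12 (rule 41): 10010100000010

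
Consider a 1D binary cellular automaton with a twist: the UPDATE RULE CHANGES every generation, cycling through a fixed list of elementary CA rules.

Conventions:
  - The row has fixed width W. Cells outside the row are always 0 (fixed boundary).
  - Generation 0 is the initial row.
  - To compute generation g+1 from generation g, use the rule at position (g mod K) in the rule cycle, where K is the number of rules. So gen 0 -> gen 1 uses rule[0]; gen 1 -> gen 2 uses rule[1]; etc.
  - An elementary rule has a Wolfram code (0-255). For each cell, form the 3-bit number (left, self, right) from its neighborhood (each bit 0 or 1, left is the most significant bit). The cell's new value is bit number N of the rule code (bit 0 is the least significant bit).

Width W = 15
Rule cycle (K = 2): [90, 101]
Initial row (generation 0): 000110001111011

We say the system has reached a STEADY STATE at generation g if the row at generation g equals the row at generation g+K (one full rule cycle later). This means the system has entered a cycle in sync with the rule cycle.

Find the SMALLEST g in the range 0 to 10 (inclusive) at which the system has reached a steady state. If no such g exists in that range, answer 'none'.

Gen 0: 000110001111011
Gen 1 (rule 90): 001111011001011
Gen 2 (rule 101): 100001101001101
Gen 3 (rule 90): 010011100111100
Gen 4 (rule 101): 010000100000101
Gen 5 (rule 90): 101001010001000
Gen 6 (rule 101): 111001110101011
Gen 7 (rule 90): 101111010000011
Gen 8 (rule 101): 110001110111001
Gen 9 (rule 90): 111011010101110
Gen 10 (rule 101): 001101111110010
Gen 11 (rule 90): 011101000011101
Gen 12 (rule 101): 000111011000111

Answer: none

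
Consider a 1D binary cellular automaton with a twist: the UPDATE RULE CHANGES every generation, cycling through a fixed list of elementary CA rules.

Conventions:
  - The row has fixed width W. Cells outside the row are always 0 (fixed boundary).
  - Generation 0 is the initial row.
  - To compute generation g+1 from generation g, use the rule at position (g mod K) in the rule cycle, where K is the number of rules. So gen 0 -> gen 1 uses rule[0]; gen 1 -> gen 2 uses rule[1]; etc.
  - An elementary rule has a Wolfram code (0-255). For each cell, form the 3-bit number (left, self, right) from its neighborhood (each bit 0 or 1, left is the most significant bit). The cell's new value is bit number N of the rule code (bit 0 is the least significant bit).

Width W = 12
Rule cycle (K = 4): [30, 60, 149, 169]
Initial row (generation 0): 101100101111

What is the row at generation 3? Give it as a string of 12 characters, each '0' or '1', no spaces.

Gen 0: 101100101111
Gen 1 (rule 30): 101011101000
Gen 2 (rule 60): 111110011100
Gen 3 (rule 149): 011101001011

Answer: 011101001011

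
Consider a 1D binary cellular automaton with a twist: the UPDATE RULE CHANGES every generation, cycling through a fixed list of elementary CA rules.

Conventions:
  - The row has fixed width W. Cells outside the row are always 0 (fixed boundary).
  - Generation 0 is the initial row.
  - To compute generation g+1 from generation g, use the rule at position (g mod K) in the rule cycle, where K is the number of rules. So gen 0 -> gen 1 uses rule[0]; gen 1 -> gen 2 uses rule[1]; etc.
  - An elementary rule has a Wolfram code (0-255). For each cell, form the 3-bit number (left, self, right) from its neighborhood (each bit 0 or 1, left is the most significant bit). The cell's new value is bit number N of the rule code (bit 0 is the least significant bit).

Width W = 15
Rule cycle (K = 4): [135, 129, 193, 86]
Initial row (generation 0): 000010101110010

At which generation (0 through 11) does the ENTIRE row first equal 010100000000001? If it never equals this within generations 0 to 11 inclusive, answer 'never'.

Gen 0: 000010101110010
Gen 1 (rule 135): 111110100100110
Gen 2 (rule 129): 011100000000000
Gen 3 (rule 193): 001101111111111
Gen 4 (rule 86): 010100000000001
Gen 5 (rule 135): 110101111111111
Gen 6 (rule 129): 000000111111110
Gen 7 (rule 193): 111110011111110
Gen 8 (rule 86): 000011100000011
Gen 9 (rule 135): 111101001111100
Gen 10 (rule 129): 011000000111001
Gen 11 (rule 193): 001011110011000

Answer: 4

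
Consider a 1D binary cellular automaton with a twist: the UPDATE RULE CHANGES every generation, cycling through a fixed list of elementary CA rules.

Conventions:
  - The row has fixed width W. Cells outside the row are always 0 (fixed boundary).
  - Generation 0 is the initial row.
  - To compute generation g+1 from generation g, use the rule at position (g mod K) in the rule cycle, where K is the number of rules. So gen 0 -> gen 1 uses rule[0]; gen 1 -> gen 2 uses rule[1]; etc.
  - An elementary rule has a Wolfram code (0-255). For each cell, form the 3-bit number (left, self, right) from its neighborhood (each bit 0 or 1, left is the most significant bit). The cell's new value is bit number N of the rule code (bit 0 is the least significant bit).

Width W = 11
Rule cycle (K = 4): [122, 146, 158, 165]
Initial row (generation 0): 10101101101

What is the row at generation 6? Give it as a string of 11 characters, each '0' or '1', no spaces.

Gen 0: 10101101101
Gen 1 (rule 122): 01011111110
Gen 2 (rule 146): 10001111101
Gen 3 (rule 158): 11011111001
Gen 4 (rule 165): 00101110001
Gen 5 (rule 122): 01011011010
Gen 6 (rule 146): 10000000001

Answer: 10000000001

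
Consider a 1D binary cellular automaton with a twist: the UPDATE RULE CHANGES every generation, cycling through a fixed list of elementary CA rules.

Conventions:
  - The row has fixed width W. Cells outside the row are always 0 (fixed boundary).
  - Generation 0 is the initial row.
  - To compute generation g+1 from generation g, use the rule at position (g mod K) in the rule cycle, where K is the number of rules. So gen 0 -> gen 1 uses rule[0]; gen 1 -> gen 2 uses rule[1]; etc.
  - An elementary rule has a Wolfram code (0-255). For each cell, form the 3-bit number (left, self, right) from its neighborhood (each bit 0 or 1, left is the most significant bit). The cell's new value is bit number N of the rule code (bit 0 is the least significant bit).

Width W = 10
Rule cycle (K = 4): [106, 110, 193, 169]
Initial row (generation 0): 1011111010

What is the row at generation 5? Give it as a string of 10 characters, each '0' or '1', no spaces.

Answer: 1001010100

Derivation:
Gen 0: 1011111010
Gen 1 (rule 106): 0110001100
Gen 2 (rule 110): 1110011100
Gen 3 (rule 193): 0110001101
Gen 4 (rule 169): 0100101010
Gen 5 (rule 106): 1001010100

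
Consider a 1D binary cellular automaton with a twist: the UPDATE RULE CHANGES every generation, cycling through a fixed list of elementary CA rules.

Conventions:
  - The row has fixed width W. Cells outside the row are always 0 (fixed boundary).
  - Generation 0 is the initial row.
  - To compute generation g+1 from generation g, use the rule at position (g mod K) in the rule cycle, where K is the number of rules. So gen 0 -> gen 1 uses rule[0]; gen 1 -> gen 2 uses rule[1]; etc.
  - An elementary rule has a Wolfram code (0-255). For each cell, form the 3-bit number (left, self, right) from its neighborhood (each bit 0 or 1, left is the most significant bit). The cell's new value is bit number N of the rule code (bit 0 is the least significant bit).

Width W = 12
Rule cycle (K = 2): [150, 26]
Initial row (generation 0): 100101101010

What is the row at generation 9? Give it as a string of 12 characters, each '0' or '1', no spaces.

Answer: 100101111000

Derivation:
Gen 0: 100101101010
Gen 1 (rule 150): 111100001011
Gen 2 (rule 26): 100010010010
Gen 3 (rule 150): 110111111111
Gen 4 (rule 26): 100100000000
Gen 5 (rule 150): 111110000000
Gen 6 (rule 26): 100001000000
Gen 7 (rule 150): 110011100000
Gen 8 (rule 26): 101110010000
Gen 9 (rule 150): 100101111000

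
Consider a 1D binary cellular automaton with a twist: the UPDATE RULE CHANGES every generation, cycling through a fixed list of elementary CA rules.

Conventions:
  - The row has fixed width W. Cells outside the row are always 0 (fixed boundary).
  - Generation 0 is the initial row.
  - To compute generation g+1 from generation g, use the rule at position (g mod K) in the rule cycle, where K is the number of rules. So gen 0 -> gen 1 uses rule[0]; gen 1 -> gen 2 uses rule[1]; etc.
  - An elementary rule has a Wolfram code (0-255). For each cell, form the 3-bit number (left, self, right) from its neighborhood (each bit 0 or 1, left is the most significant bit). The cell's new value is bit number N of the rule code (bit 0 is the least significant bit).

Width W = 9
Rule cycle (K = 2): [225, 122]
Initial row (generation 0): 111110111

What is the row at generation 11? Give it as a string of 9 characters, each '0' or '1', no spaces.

Gen 0: 111110111
Gen 1 (rule 225): 011111011
Gen 2 (rule 122): 110001111
Gen 3 (rule 225): 010100111
Gen 4 (rule 122): 101011101
Gen 5 (rule 225): 010101110
Gen 6 (rule 122): 101011011
Gen 7 (rule 225): 010101101
Gen 8 (rule 122): 101011110
Gen 9 (rule 225): 010101110
Gen 10 (rule 122): 101011011
Gen 11 (rule 225): 010101101

Answer: 010101101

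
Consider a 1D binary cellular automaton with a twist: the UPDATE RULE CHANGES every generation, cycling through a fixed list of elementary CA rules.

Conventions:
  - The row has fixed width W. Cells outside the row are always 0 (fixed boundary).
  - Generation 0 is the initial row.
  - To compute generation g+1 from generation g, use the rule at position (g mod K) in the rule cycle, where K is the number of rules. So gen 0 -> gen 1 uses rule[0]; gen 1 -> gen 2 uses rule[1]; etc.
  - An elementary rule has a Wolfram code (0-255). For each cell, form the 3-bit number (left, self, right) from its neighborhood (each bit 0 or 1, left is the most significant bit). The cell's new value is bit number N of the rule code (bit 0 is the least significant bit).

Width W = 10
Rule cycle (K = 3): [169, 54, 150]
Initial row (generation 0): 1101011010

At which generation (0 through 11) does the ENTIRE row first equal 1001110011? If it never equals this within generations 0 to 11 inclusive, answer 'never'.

Gen 0: 1101011010
Gen 1 (rule 169): 1010110100
Gen 2 (rule 54): 1111001110
Gen 3 (rule 150): 0110110101
Gen 4 (rule 169): 0101101010
Gen 5 (rule 54): 1110011111
Gen 6 (rule 150): 0101101110
Gen 7 (rule 169): 0011011100
Gen 8 (rule 54): 0100100010
Gen 9 (rule 150): 1111110111
Gen 10 (rule 169): 1111101110
Gen 11 (rule 54): 0000010001

Answer: never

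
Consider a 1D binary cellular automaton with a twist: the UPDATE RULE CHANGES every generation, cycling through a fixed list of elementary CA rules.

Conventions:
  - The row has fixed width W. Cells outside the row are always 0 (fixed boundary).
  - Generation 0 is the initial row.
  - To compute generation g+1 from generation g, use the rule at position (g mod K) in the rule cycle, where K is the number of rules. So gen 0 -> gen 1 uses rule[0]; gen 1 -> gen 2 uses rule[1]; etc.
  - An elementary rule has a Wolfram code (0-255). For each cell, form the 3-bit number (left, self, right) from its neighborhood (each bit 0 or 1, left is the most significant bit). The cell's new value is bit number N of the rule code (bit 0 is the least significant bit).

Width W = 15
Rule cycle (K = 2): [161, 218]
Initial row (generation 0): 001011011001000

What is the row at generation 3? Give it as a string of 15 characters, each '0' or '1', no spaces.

Gen 0: 001011011001000
Gen 1 (rule 161): 100100100000011
Gen 2 (rule 218): 011011010000111
Gen 3 (rule 161): 000100100110010

Answer: 000100100110010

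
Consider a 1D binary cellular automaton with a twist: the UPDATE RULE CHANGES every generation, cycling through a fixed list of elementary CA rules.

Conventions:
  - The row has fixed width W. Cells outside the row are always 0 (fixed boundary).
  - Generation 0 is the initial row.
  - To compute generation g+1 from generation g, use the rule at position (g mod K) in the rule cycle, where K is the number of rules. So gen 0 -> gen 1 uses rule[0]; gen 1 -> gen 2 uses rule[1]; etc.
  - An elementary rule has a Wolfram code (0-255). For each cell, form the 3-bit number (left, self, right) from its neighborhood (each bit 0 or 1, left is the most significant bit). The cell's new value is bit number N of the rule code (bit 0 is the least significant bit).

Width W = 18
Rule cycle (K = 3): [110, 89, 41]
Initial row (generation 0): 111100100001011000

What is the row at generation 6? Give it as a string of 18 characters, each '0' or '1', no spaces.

Answer: 010001011010001000

Derivation:
Gen 0: 111100100001011000
Gen 1 (rule 110): 100101100011111000
Gen 2 (rule 89): 010001111010001111
Gen 3 (rule 41): 000101000100101000
Gen 4 (rule 110): 001111001101111000
Gen 5 (rule 89): 101001101101001111
Gen 6 (rule 41): 010001011010001000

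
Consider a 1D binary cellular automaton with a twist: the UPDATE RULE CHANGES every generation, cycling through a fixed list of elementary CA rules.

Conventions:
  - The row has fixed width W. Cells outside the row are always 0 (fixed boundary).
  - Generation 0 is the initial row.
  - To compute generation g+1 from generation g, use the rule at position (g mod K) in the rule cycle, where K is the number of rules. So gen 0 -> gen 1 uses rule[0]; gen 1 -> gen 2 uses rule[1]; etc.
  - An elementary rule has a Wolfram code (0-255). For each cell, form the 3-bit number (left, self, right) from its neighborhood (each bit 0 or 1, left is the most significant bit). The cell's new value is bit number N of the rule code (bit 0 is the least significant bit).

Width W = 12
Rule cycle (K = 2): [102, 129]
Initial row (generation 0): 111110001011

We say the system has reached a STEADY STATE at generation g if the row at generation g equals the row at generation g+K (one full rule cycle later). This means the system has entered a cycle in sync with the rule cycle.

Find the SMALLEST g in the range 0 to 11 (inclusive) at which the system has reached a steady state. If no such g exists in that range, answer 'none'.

Answer: none

Derivation:
Gen 0: 111110001011
Gen 1 (rule 102): 000010011101
Gen 2 (rule 129): 111000001000
Gen 3 (rule 102): 001000011000
Gen 4 (rule 129): 100011000011
Gen 5 (rule 102): 100101000101
Gen 6 (rule 129): 000000010000
Gen 7 (rule 102): 000000110000
Gen 8 (rule 129): 111110000111
Gen 9 (rule 102): 000010001001
Gen 10 (rule 129): 111000100000
Gen 11 (rule 102): 001001100000
Gen 12 (rule 129): 100000001111
Gen 13 (rule 102): 100000010001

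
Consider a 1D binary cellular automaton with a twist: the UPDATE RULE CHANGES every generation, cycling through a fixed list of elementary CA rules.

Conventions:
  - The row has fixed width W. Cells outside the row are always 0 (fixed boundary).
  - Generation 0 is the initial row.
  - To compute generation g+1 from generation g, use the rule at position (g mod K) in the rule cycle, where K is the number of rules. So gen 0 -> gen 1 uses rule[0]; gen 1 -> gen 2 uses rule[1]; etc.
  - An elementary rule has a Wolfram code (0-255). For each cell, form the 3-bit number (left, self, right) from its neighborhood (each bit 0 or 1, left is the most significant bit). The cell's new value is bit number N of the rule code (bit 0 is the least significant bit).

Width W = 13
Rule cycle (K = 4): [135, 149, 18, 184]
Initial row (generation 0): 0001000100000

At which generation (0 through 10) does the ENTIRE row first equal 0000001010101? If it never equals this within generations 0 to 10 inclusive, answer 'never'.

Gen 0: 0001000100000
Gen 1 (rule 135): 1111011101111
Gen 2 (rule 149): 0110001000110
Gen 3 (rule 18): 1001010101001
Gen 4 (rule 184): 0100101010100
Gen 5 (rule 135): 1101101010101
Gen 6 (rule 149): 0000001010101
Gen 7 (rule 18): 0000010000000
Gen 8 (rule 184): 0000001000000
Gen 9 (rule 135): 1111111011111
Gen 10 (rule 149): 0111110001110

Answer: 6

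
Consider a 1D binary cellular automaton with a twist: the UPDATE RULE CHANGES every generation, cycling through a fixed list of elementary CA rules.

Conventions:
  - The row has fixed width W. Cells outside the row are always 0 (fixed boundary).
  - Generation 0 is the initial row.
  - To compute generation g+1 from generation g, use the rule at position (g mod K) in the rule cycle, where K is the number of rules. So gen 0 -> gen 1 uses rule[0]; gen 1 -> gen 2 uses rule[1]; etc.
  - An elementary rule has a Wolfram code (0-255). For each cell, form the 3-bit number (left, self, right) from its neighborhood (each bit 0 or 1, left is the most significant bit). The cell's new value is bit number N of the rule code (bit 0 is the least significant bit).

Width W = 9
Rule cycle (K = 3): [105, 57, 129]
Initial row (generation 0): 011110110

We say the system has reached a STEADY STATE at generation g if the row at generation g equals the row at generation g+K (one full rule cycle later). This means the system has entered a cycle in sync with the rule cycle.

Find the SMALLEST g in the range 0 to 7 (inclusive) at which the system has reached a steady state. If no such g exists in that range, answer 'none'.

Answer: none

Derivation:
Gen 0: 011110110
Gen 1 (rule 105): 010011110
Gen 2 (rule 57): 001010001
Gen 3 (rule 129): 100000100
Gen 4 (rule 105): 001110001
Gen 5 (rule 57): 101001100
Gen 6 (rule 129): 000000001
Gen 7 (rule 105): 111111100
Gen 8 (rule 57): 100000011
Gen 9 (rule 129): 001111000
Gen 10 (rule 105): 101001011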